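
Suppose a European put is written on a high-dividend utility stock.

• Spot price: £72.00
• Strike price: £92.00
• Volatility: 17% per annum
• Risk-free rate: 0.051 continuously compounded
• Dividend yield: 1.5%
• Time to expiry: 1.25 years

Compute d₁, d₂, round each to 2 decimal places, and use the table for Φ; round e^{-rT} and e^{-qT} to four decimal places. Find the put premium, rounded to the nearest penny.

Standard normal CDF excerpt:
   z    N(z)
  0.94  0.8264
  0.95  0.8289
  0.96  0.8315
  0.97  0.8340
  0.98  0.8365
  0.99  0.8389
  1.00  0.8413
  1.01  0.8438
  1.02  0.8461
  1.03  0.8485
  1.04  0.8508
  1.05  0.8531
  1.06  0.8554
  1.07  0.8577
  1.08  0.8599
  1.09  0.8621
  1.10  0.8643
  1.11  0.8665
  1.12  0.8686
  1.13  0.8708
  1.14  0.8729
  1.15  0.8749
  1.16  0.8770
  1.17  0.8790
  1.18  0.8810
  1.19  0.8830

σ√T = 0.17·√1.25 = 0.1901
d₁ = [ln(72/92) + (0.051 − 0.015 + 0.17²/2)·1.25] / 0.1901 = [-0.2451 + 0.0631] / 0.1901 = -0.9579 ⇒ -0.96
d₂ = d₁ − σ√T = -0.9579 − 0.1901 = -1.1479 ⇒ -1.15
e^(−qT) = e^(−0.015·1.25) = 0.9814;  e^(−rT) = e^(−0.051·1.25) = 0.9382
P = 92·0.9382·N(1.15) − 72·0.9814·N(0.96) = 92·0.9382·0.8749 − 72·0.9814·0.8315 = 75.5165 − 58.7545 = 16.7620

£16.76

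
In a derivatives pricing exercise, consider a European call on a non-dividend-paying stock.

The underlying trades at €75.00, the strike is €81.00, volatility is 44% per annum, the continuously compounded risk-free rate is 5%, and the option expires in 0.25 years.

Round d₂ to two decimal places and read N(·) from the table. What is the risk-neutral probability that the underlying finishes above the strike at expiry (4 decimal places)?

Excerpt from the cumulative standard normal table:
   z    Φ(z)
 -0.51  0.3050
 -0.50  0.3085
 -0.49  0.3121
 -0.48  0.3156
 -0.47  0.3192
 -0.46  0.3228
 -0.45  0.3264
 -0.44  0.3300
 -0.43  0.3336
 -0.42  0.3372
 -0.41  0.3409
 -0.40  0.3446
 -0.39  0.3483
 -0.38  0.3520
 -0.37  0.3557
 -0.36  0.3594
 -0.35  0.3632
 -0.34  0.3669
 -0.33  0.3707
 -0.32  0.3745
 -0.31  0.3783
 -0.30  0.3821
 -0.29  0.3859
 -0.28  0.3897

0.3446

T = 0.25;  σ√T = 0.2200
d₁ = [ln(75/81) + (0.05 + 0.44²/2)·0.25] / 0.2200 = [-0.0770 + 0.0367] / 0.2200 = -0.1830 → -0.18
d₂ = d₁ − σ√T = -0.1830 − 0.2200 = -0.4030 → -0.40
Risk-neutral Pr[S_T > K] = N(d₂) = N(-0.40) = 0.3446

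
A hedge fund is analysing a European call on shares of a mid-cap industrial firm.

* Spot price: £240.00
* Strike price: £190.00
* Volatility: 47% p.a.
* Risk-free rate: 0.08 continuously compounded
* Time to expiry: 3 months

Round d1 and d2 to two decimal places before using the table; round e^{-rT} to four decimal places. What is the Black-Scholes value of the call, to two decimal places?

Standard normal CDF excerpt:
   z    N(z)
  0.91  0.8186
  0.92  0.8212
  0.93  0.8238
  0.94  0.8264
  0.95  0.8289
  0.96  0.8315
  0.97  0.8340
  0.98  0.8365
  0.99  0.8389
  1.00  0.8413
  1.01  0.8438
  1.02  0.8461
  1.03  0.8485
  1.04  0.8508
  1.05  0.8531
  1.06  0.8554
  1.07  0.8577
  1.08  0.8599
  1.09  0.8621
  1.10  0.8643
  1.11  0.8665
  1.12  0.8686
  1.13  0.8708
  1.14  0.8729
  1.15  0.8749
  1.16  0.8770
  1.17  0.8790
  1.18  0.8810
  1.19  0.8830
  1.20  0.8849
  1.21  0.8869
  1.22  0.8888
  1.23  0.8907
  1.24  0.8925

σ√T = 0.47 × 0.5000 = 0.2350
d₁ = [ln(240/190) + (0.08 + 0.47²/2)·0.25] / 0.2350 = [0.2336 + 0.0476] / 0.2350 = 1.1967 → 1.20
d₂ = d₁ − σ√T = 1.1967 − 0.2350 = 0.9617 → 0.96
e^(−rT) = e^(−0.08·0.25) = 0.9802
C = 240·N(1.20) − 190·0.9802·N(0.96) = 240·0.8849 − 190·0.9802·0.8315 = 212.3760 − 154.8569 = 57.5191

£57.52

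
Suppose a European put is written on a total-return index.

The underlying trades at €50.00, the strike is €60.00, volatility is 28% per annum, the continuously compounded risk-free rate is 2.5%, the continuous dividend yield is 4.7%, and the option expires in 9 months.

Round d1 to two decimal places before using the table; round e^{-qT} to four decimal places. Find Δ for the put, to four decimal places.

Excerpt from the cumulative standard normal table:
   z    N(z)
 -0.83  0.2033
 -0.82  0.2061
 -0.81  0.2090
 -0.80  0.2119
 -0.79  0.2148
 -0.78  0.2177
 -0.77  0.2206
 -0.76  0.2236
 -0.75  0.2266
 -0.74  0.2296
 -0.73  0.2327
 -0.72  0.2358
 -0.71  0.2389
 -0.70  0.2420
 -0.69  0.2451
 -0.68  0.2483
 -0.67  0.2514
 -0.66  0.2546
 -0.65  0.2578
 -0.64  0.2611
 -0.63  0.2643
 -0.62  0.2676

σ√T = 0.28 × 0.8660 = 0.2425
d₁ = [ln(50/60) + (0.025 − 0.047 + ½·0.28²)·0.75] / (σ√T) = (-0.1823 + 0.0129) / 0.2425 = -0.6987 ⇒ -0.70
N(d₁) = N(-0.70) = 0.2420
Δ_put = exp(−qT)·(N(d₁) − 1) = 0.9654·(0.2420 − 1) = -0.7318

-0.7318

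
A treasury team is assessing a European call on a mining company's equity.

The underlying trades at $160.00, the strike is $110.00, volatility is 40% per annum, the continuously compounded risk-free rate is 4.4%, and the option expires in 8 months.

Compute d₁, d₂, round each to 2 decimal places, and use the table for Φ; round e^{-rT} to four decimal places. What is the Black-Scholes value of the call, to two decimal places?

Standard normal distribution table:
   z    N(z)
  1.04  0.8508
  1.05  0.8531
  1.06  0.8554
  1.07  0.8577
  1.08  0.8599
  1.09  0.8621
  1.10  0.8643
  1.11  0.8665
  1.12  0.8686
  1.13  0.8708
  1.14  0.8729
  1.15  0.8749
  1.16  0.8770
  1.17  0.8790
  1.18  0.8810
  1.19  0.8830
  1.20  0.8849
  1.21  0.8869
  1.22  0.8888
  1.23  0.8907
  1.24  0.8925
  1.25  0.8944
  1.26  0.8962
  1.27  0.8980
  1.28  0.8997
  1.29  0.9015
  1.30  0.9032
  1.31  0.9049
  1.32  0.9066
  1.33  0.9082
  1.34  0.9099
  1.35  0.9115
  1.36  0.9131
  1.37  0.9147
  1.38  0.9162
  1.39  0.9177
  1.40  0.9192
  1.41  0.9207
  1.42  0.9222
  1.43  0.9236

T = 0.6667;  σ√T = 0.3266
ln(S/K) + (r + σ²/2)T = ln(160/110) + (0.044 + 0.4²/2)·0.6667 = 0.3747 + 0.0827 = 0.4574
d₁ = 0.4574 / 0.3266 = 1.4004 ≈ 1.40
d₂ = d₁ − σ√T = 1.4004 − 0.3266 = 1.0738 ≈ 1.07
exp(−rT) = exp(−0.044·0.6667) = 0.9711
C = 160·N(1.40) − 110·0.9711·N(1.07) = 160·0.9192 − 110·0.9711·0.8577 = 147.0720 − 91.6204 = 55.4516

$55.45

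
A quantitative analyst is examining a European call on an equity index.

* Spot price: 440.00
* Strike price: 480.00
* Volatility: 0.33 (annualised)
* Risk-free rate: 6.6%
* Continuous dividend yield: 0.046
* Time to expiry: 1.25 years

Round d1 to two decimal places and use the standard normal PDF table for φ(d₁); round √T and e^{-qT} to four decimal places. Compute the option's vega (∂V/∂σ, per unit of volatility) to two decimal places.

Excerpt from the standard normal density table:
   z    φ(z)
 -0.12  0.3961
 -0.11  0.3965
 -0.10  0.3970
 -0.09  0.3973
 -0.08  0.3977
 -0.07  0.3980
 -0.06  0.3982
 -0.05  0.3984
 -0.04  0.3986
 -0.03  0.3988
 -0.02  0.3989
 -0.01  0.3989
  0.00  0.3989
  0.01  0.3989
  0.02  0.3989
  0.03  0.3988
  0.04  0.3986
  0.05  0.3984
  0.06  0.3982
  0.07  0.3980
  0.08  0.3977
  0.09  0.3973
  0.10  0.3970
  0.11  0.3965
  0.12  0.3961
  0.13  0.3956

185.26

σ√T = 0.33·√1.25 = 0.3690
ln(S/K) + (r − q + σ²/2)T = ln(440/480) + (0.066 − 0.046 + 0.33²/2)·1.25 = -0.0870 + 0.0931 = 0.0061
d₁ = 0.0061 / 0.3690 = 0.0164 which rounds to 0.02
√T = √1.25 = 1.1180
φ(d₁) = φ(0.02) = 0.3989
exp(−qT) = exp(−0.046·1.25) = 0.9441
vega = S·exp(−qT)·φ(d₁)·√T = 440·0.9441·0.3989·1.1180 = 185.2578
(The put has the same vega.)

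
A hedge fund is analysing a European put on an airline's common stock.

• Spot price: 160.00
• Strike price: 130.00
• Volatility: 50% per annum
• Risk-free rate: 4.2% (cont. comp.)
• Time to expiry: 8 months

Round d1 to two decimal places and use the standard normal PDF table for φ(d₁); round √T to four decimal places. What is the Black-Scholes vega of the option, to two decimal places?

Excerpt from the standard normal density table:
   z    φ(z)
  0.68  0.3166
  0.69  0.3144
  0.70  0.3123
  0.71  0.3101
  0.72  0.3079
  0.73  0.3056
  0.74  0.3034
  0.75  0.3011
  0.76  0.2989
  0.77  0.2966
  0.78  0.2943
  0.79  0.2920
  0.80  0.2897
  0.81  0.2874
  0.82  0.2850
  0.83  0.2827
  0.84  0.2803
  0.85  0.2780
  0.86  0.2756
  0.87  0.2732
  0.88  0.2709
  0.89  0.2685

38.45

σ√T = 0.5 × 0.8165 = 0.4082
d₁ = [ln(160/130) + (0.042 + 0.5²/2)·0.6667] / 0.4082 = [0.2076 + 0.1113] / 0.4082 = 0.7813 which rounds to 0.78
√T = √0.6667 = 0.8165
φ(d₁) = φ(0.78) = 0.2943
vega = S·φ(d₁)·√T = 160·0.2943·0.8165 = 38.4474
(Vega is the same for a European call and put with the same parameters.)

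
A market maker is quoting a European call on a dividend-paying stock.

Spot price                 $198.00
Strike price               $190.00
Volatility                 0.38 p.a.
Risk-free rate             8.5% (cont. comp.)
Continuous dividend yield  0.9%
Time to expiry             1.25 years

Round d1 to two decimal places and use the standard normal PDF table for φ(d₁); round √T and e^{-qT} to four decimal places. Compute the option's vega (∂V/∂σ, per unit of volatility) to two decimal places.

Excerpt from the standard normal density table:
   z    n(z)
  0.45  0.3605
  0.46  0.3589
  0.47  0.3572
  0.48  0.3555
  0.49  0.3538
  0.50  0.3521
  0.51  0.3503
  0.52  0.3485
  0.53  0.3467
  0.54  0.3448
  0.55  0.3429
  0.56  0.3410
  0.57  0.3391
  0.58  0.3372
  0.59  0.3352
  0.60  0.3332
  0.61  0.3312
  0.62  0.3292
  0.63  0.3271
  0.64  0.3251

σ√T = 0.38 × 1.1180 = 0.4249
ln(S/K) + (r − q + σ²/2)T = ln(198/190) + (0.085 − 0.009 + 0.38²/2)·1.25 = 0.0412 + 0.1852 = 0.2265
d₁ = 0.2265 / 0.4249 = 0.5331 which rounds to 0.53
√T = √1.25 = 1.1180
φ(d₁) = φ(0.53) = 0.3467
e^(−qT) = e^(−0.009·1.25) = 0.9888
vega = S·e^(−qT)·φ(d₁)·√T = 198·0.9888·0.3467·1.1180 = 75.8873
(Vega is the same for a European call and put with the same parameters.)

75.89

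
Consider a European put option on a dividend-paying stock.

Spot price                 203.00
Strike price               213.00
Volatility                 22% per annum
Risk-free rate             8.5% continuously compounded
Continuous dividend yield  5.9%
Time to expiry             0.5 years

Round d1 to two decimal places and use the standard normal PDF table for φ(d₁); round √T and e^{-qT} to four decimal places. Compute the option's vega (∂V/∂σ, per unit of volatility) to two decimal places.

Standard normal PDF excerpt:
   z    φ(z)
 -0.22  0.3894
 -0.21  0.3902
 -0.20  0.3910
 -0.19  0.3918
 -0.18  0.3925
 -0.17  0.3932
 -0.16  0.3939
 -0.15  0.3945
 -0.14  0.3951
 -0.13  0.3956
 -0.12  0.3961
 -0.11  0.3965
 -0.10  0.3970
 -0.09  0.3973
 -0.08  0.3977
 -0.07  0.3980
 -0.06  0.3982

σ√T = 0.22 × 0.7071 = 0.1556
ln(S/K) + (r − q + σ²/2)T = ln(203/213) + (0.085 − 0.059 + 0.22²/2)·0.5 = -0.0481 + 0.0251 = -0.0230
d₁ = -0.0230 / 0.1556 = -0.1478 ≈ -0.15
√T = √0.5 = 0.7071
φ(d₁) = φ(-0.15) = 0.3945
exp(−qT) = exp(−0.059·0.5) = 0.9709
vega = S·exp(−qT)·φ(d₁)·√T = 203·0.9709·0.3945·0.7071 = 54.9792

54.98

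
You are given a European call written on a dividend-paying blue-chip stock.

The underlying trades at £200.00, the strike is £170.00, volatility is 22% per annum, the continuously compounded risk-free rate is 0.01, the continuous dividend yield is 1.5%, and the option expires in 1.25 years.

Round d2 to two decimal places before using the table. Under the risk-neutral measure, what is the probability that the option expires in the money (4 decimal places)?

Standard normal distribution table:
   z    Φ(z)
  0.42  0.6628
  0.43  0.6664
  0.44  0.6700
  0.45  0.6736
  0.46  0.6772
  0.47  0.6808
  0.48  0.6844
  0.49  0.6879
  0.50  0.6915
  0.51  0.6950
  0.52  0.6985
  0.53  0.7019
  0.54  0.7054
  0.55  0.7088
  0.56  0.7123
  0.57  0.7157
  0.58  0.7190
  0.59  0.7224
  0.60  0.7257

σ√T = 0.22 × 1.1180 = 0.2460
d₁ = [ln(200/170) + (0.01 − 0.015 + 0.22²/2)·1.25] / 0.2460 = [0.1625 + 0.0240] / 0.2460 = 0.7583 ⇒ 0.76
d₂ = d₁ − σ√T = 0.7583 − 0.2460 = 0.5123 ⇒ 0.51
Pr(exercise) under Q = N(d₂) = 0.6950

0.6950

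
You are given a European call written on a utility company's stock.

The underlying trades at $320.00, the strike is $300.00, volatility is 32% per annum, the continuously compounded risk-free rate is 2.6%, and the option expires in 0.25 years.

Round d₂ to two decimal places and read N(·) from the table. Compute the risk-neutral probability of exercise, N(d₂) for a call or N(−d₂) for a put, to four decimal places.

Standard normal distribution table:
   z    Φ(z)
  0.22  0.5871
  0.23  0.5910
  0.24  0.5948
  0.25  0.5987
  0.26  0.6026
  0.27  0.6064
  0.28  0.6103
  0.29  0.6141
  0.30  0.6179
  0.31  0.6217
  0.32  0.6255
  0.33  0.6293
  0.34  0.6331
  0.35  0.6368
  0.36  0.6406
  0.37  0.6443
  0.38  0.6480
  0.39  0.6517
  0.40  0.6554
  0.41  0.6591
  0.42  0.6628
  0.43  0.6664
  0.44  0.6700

0.6406

σ√T = 0.32·√0.25 = 0.1600
ln(S/K) + (r + σ²/2)T = ln(320/300) + (0.026 + 0.32²/2)·0.25 = 0.0645 + 0.0193 = 0.0838
d₁ = 0.0838 / 0.1600 = 0.5240 which rounds to 0.52
d₂ = d₁ − σ√T = 0.5240 − 0.1600 = 0.3640 which rounds to 0.36
Pr(exercise) under Q = N(d₂) = 0.6406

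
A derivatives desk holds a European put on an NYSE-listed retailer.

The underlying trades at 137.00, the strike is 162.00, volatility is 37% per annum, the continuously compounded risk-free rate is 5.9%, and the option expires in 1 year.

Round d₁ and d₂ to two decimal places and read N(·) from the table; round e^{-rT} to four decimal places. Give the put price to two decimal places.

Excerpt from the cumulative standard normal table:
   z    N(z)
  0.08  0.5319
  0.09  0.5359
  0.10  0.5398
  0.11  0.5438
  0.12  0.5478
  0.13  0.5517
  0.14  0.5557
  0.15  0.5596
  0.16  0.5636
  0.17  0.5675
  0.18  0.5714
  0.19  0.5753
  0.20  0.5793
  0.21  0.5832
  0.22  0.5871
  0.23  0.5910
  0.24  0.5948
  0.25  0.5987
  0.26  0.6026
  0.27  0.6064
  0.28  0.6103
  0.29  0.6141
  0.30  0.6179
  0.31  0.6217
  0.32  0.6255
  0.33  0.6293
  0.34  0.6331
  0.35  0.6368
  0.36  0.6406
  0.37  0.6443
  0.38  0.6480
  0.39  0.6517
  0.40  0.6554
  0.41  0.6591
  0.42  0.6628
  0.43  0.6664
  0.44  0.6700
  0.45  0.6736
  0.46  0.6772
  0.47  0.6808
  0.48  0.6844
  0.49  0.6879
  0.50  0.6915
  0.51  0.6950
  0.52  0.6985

σ√T = 0.37 × 1.0000 = 0.3700
d₁ = [ln(137/162) + (0.059 + 0.37²/2)·1] / 0.3700 = [-0.1676 + 0.1275] / 0.3700 = -0.1086 ≈ -0.11
d₂ = d₁ − σ√T = -0.1086 − 0.3700 = -0.4786 ≈ -0.48
exp(−rT) = exp(−0.059·1) = 0.9427
N(−d₂) = N(0.48) = 0.6844;  N(−d₁) = N(0.11) = 0.5438
P = 162·0.9427·0.6844 − 137·0.5438 = 104.5198 − 74.5006 = 30.0192

30.02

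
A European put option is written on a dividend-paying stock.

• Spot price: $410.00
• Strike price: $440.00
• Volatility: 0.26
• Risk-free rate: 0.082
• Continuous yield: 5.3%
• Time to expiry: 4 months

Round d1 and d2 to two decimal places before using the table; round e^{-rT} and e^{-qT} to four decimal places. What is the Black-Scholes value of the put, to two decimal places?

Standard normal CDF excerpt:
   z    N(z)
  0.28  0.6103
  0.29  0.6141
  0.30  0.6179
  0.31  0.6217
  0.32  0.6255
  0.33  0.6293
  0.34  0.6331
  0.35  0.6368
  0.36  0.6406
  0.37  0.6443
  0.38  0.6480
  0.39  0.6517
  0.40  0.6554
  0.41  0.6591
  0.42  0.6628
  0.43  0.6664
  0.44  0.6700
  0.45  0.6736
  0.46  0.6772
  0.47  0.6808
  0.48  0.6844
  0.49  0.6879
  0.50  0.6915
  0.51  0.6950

σ√T = 0.26 × 0.5774 = 0.1501
ln(S/K) + (r − q + σ²/2)T = ln(410/440) + (0.082 − 0.053 + 0.26²/2)·0.3333 = -0.0706 + 0.0209 = -0.0497
d₁ = -0.0497 / 0.1501 = -0.3310 → -0.33
d₂ = d₁ − σ√T = -0.3310 − 0.1501 = -0.4811 → -0.48
e^(−qT) = e^(−0.053·0.3333) = 0.9825;  e^(−rT) = e^(−0.082·0.3333) = 0.9730
P = 440·0.9730·N(0.48) − 410·0.9825·N(0.33) = 440·0.9730·0.6844 − 410·0.9825·0.6293 = 293.0053 − 253.4978 = 39.5076

$39.51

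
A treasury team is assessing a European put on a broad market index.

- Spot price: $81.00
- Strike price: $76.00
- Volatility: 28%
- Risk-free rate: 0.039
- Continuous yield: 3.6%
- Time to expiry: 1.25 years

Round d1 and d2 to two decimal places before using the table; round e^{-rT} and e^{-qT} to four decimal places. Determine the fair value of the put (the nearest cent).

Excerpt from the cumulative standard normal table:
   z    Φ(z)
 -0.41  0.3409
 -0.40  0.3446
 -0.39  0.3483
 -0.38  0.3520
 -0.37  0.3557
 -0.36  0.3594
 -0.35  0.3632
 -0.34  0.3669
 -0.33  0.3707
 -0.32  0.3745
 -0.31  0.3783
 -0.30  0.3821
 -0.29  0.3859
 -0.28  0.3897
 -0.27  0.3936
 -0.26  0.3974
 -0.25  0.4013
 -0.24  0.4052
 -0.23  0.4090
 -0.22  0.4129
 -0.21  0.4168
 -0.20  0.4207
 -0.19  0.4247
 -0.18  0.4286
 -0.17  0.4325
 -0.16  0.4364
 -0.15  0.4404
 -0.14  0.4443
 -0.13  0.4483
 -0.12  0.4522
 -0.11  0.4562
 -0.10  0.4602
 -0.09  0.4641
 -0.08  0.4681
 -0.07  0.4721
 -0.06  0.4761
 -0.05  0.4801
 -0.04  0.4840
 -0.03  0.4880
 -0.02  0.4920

$6.92

σ√T = 0.28·√1.25 = 0.3130
d₁ = [ln(81/76) + (0.039 − 0.036 + ½·0.28²)·1.25] / (σ√T) = (0.0637 + 0.0528) / 0.3130 = 0.3720 ⇒ 0.37
d₂ = 0.3720 − 0.3130 = 0.0590 ⇒ 0.06
e^(−qT) = e^(−0.036·1.25) = 0.9560;  e^(−rT) = e^(−0.039·1.25) = 0.9524
N(−d₂) = N(-0.06) = 0.4761;  N(−d₁) = N(-0.37) = 0.3557
P = 76·0.9524·0.4761 − 81·0.9560·0.3557 = 34.4613 − 27.5440 = 6.9173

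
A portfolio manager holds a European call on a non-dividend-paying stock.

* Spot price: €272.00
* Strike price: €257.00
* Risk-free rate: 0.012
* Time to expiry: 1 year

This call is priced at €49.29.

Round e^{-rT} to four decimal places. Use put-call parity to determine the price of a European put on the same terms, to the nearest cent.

€31.23

e^(−rT) = e^(−0.012·1) = 0.9881
Put-call parity: C − P = S − K·e^(−rT) = 272 − 257·0.9881 = 272 − 253.9417 = 18.0583
P = C − (C − P) = 49.29 − (18.0583) = 31.2317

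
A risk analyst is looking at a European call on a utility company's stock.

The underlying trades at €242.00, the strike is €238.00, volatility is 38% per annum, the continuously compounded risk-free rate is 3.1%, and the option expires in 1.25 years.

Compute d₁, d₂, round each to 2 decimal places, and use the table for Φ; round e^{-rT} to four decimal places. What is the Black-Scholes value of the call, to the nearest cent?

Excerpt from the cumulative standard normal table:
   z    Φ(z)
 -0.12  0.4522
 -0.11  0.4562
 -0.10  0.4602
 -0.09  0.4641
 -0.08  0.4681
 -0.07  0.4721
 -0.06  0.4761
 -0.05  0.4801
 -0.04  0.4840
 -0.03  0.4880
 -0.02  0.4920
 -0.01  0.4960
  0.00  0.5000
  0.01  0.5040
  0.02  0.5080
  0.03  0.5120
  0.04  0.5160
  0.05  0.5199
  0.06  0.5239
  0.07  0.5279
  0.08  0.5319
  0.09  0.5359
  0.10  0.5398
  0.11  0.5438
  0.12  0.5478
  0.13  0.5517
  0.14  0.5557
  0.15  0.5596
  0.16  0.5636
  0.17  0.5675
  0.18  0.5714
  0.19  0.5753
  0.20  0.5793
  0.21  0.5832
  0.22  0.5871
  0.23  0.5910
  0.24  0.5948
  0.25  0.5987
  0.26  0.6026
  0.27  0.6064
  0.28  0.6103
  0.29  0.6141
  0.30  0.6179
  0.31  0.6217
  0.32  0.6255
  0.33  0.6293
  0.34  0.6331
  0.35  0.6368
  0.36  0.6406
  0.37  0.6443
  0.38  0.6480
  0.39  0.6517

€46.04

T = 1.25;  σ√T = 0.4249
d₁ = [ln(242/238) + (0.031 + 0.38²/2)·1.25] / 0.4249 = [0.0167 + 0.1290] / 0.4249 = 0.3429 which rounds to 0.34
d₂ = d₁ − σ√T = 0.3429 − 0.4249 = -0.0820 which rounds to -0.08
exp(−rT) = exp(−0.031·1.25) = 0.9620
N(d₁) = N(0.34) = 0.6331;  N(d₂) = N(-0.08) = 0.4681
C = 242·0.6331 − 238·0.9620·0.4681 = 153.2102 − 107.1743 = 46.0359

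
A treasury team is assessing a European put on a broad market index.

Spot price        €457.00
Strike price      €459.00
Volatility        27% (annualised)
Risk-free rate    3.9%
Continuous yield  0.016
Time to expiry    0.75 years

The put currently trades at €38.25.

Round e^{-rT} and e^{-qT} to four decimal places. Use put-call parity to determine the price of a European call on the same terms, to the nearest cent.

e^(−qT) = e^(−0.016·0.75) = 0.9881;  e^(−rT) = e^(−0.039·0.75) = 0.9712
Put-call parity: C − P = S·e^(−qT) − K·e^(−rT) = 457·0.9881 − 459·0.9712 = 451.5617 − 445.7808 = 5.7809
C = P + (C − P) = 38.25 + (5.7809) = 44.0309

€44.03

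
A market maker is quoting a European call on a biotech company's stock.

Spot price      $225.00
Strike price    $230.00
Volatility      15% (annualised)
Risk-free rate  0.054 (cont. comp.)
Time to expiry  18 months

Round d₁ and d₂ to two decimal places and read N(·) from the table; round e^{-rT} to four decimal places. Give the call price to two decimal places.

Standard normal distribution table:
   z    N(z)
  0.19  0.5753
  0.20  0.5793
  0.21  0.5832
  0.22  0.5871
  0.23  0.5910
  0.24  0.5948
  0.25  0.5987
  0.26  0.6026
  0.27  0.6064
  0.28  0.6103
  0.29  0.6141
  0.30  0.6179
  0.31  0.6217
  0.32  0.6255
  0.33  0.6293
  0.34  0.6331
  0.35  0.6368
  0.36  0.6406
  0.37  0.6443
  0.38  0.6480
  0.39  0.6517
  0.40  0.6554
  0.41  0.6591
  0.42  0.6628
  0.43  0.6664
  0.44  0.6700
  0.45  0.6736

T = 1.5;  σ√T = 0.1837
d₁ = [ln(225/230) + (0.054 + ½·0.15²)·1.5] / (σ√T) = (-0.0220 + 0.0979) / 0.1837 = 0.4131 ⇒ 0.41
d₂ = 0.4131 − 0.1837 = 0.2294 ⇒ 0.23
exp(−rT) = exp(−0.054·1.5) = 0.9222
C = 225·N(0.41) − 230·0.9222·N(0.23) = 225·0.6591 − 230·0.9222·0.5910 = 148.2975 − 125.3546 = 22.9429

$22.94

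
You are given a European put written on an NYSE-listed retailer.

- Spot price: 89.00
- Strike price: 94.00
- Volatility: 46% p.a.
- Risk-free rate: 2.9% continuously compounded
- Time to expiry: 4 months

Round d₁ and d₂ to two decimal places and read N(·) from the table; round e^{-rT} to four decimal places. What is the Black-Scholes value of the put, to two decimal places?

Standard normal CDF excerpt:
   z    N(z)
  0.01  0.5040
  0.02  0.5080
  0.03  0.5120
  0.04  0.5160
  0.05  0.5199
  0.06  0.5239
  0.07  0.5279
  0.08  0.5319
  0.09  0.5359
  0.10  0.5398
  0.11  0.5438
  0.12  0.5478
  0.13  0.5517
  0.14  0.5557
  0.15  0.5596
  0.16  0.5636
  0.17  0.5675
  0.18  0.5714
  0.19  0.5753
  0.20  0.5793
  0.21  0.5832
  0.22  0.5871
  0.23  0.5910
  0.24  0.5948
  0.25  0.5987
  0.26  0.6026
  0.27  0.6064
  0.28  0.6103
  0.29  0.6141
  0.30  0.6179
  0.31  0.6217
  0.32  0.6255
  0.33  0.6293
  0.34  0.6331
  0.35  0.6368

11.60

σ√T = 0.46 × 0.5774 = 0.2656
d₁ = [ln(89/94) + (0.029 + 0.46²/2)·0.3333] / 0.2656 = [-0.0547 + 0.0449] / 0.2656 = -0.0366 which rounds to -0.04
d₂ = d₁ − σ√T = -0.0366 − 0.2656 = -0.3022 which rounds to -0.30
exp(−rT) = exp(−0.029·0.3333) = 0.9904
P = 94·0.9904·N(0.30) − 89·N(0.04) = 94·0.9904·0.6179 − 89·0.5160 = 57.5250 − 45.9240 = 11.6010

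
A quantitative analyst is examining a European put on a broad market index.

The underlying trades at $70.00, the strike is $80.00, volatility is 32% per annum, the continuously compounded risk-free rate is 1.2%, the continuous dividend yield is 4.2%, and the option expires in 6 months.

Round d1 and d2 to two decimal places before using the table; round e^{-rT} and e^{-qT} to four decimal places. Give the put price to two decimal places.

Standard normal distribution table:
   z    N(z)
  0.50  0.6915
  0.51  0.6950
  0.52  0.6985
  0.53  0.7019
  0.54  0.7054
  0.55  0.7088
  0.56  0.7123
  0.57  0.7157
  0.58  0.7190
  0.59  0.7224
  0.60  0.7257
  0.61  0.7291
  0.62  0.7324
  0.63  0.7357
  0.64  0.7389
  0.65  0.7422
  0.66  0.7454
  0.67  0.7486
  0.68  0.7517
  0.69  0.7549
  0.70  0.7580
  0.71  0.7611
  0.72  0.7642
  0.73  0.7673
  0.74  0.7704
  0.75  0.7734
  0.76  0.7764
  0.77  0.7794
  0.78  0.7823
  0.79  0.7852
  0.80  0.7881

T = 0.5;  σ√T = 0.2263
d₁ = [ln(70/80) + (0.012 − 0.042 + ½·0.32²)·0.5] / (σ√T) = (-0.1335 + 0.0106) / 0.2263 = -0.5433 which rounds to -0.54
d₂ = -0.5433 − 0.2263 = -0.7696 which rounds to -0.77
exp(−qT) = exp(−0.042·0.5) = 0.9792;  exp(−rT) = exp(−0.012·0.5) = 0.9940
N(−d₂) = N(0.77) = 0.7794;  N(−d₁) = N(0.54) = 0.7054
P = 80·0.9940·0.7794 − 70·0.9792·0.7054 = 61.9779 − 48.3509 = 13.6270

$13.63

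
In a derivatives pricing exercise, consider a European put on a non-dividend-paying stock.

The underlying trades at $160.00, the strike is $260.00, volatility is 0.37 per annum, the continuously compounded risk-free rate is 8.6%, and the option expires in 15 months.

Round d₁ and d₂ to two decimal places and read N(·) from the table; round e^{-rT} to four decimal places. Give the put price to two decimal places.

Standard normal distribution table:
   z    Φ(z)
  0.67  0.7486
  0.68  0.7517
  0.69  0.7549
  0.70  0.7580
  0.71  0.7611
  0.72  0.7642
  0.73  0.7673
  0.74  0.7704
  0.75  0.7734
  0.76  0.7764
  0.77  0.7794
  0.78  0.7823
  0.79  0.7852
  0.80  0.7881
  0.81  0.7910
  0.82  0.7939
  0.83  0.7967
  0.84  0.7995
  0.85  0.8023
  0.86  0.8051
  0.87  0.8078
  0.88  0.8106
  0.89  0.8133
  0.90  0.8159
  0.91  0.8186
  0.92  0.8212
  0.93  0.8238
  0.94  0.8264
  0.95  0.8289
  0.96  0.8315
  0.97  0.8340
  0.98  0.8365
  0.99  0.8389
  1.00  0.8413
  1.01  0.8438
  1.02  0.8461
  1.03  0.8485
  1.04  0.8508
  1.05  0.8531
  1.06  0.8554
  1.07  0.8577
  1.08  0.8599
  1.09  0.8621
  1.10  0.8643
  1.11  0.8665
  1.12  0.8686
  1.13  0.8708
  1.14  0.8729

T = 1.25;  σ√T = 0.4137
d₁ = [ln(160/260) + (0.086 + 0.37²/2)·1.25] / 0.4137 = [-0.4855 + 0.1931] / 0.4137 = -0.7069 ≈ -0.71
d₂ = d₁ − σ√T = -0.7069 − 0.4137 = -1.1206 ≈ -1.12
e^(−rT) = e^(−0.086·1.25) = 0.8981
N(−d₂) = N(1.12) = 0.8686;  N(−d₁) = N(0.71) = 0.7611
P = 260·0.8981·0.8686 − 160·0.7611 = 202.8233 − 121.7760 = 81.0473

$81.05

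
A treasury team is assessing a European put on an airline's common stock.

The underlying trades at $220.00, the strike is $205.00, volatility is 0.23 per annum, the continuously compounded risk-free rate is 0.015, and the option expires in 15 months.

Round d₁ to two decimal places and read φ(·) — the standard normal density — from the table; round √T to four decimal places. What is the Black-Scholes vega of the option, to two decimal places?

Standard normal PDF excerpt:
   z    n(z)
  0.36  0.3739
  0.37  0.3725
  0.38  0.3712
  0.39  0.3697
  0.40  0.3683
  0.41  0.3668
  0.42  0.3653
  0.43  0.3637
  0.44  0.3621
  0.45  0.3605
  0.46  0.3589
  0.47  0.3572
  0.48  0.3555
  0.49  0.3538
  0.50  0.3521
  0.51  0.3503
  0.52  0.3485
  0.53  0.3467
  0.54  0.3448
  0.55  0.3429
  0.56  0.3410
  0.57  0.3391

87.44

σ√T = 0.23·√1.25 = 0.2571
d₁ = [ln(220/205) + (0.015 + ½·0.23²)·1.25] / (σ√T) = (0.0706 + 0.0518) / 0.2571 = 0.4761 ⇒ 0.48
√T = √1.25 = 1.1180
φ(d₁) = φ(0.48) = 0.3555
vega = S·φ(d₁)·√T = 220·0.3555·1.1180 = 87.4388
(Call and put vega coincide under Black-Scholes.)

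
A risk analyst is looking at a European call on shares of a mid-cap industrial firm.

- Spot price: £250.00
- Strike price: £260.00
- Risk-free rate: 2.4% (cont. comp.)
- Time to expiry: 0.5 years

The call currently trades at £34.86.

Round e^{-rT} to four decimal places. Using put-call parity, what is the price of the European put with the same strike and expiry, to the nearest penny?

£41.77

exp(−rT) = exp(−0.024·0.5) = 0.9881
Put-call parity: C − P = S − K·e^(−rT) = 250 − 260·0.9881 = 250 − 256.9060 = -6.9060
P = C − (C − P) = 34.86 − (-6.9060) = 41.7660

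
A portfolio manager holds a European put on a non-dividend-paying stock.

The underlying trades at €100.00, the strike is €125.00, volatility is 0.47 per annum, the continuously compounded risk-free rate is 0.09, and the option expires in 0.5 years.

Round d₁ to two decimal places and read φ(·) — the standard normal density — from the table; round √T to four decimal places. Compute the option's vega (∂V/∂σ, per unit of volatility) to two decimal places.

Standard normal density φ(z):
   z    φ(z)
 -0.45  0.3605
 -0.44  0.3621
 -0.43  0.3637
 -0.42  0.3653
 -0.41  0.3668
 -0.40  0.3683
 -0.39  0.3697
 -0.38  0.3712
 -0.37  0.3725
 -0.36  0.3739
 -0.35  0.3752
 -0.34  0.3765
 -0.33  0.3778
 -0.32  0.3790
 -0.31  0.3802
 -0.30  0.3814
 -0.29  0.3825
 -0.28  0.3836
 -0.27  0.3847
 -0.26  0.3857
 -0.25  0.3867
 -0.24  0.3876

26.34

T = 0.5;  σ√T = 0.3323
d₁ = [ln(100/125) + (0.09 + 0.47²/2)·0.5] / 0.3323 = [-0.2231 + 0.1002] / 0.3323 = -0.3699 which rounds to -0.37
√T = √0.5 = 0.7071
φ(d₁) = φ(-0.37) = 0.3725
vega = S·φ(d₁)·√T = 100·0.3725·0.7071 = 26.3395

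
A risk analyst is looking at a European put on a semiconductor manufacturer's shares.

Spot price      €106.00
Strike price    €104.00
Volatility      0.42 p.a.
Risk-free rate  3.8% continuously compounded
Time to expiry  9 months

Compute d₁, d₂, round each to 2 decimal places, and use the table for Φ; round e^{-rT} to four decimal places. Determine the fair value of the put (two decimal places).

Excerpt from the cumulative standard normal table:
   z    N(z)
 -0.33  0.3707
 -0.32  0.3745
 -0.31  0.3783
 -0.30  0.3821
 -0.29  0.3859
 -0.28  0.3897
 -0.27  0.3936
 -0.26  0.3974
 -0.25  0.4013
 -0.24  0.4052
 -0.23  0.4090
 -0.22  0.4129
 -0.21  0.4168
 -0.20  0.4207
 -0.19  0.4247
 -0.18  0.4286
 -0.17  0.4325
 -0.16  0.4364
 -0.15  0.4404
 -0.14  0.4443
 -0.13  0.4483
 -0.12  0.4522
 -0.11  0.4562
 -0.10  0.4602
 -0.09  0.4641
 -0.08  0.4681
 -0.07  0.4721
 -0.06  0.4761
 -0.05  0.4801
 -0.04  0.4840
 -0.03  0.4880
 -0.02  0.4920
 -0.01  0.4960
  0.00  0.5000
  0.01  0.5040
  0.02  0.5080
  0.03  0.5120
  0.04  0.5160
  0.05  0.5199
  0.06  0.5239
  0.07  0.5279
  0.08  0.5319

T = 0.75;  σ√T = 0.3637
ln(S/K) + (r + σ²/2)T = ln(106/104) + (0.038 + 0.42²/2)·0.75 = 0.0190 + 0.0946 = 0.1137
d₁ = 0.1137 / 0.3637 = 0.3126 → 0.31
d₂ = d₁ − σ√T = 0.3126 − 0.3637 = -0.0511 → -0.05
e^(−rT) = e^(−0.038·0.75) = 0.9719
N(−d₂) = N(0.05) = 0.5199;  N(−d₁) = N(-0.31) = 0.3783
P = 104·0.9719·0.5199 − 106·0.3783 = 52.5502 − 40.0998 = 12.4504

€12.45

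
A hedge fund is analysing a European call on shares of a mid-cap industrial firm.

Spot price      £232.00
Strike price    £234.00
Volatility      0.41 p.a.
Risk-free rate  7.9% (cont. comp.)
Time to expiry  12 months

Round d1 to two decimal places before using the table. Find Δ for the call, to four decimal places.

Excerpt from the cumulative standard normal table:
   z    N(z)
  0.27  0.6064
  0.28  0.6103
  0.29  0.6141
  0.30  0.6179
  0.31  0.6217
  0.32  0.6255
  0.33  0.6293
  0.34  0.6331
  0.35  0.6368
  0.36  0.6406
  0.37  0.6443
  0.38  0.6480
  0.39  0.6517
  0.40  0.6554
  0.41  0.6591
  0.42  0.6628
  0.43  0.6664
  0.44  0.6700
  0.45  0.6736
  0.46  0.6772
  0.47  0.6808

T = 1;  σ√T = 0.4100
d₁ = [ln(232/234) + (0.079 + 0.41²/2)·1] / 0.4100 = [-0.0086 + 0.1630] / 0.4100 = 0.3767 which rounds to 0.38
N(d₁) = N(0.38) = 0.6480
Δ_call = N(d₁) = 0.6480

0.6480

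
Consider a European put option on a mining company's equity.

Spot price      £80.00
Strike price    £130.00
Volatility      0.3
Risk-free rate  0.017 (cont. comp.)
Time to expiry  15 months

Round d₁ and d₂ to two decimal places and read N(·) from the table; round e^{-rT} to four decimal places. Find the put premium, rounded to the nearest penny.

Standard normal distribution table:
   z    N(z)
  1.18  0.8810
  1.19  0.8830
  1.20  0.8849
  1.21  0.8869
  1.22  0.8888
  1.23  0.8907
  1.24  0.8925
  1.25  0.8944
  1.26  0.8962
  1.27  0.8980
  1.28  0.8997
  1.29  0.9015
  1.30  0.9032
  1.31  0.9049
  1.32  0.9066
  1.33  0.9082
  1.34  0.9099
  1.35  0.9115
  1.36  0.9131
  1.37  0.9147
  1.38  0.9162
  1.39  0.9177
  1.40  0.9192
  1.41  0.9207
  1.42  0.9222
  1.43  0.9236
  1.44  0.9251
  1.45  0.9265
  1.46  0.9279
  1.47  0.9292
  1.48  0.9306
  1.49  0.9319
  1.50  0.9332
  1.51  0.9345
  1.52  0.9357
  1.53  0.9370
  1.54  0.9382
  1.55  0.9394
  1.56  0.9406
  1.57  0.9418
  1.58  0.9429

σ√T = 0.3·√1.25 = 0.3354
d₁ = [ln(80/130) + (0.017 + 0.3²/2)·1.25] / 0.3354 = [-0.4855 + 0.0775] / 0.3354 = -1.2164 ≈ -1.22
d₂ = d₁ − σ√T = -1.2164 − 0.3354 = -1.5519 ≈ -1.55
exp(−rT) = exp(−0.017·1.25) = 0.9790
P = 130·0.9790·N(1.55) − 80·N(1.22) = 130·0.9790·0.9394 − 80·0.8888 = 119.5574 − 71.1040 = 48.4534

£48.45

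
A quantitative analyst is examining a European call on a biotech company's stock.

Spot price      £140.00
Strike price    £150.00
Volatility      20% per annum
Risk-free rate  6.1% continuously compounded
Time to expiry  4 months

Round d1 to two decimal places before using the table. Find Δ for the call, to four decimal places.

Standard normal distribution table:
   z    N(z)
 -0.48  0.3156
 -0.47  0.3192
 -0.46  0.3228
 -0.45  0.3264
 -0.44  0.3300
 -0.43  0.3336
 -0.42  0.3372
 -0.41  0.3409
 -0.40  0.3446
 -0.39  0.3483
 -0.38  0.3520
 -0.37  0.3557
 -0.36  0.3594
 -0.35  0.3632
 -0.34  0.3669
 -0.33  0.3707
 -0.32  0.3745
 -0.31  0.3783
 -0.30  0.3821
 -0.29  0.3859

T = 0.3333;  σ√T = 0.1155
d₁ = [ln(140/150) + (0.061 + 0.2²/2)·0.3333] / 0.1155 = [-0.0690 + 0.0270] / 0.1155 = -0.3637 → -0.36
N(d₁) = N(-0.36) = 0.3594
Δ_call = N(d₁) = 0.3594

0.3594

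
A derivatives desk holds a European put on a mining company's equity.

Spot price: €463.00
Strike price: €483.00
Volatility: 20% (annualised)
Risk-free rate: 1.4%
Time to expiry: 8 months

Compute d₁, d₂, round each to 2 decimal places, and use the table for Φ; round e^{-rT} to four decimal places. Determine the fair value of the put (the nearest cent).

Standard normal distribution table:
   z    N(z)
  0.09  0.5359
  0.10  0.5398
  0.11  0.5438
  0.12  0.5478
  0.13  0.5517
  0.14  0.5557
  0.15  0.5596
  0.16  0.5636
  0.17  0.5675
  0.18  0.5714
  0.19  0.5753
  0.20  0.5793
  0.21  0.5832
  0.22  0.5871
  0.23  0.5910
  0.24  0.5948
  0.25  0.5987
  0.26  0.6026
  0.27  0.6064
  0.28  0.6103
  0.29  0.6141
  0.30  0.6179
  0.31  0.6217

σ√T = 0.2 × 0.8165 = 0.1633
ln(S/K) + (r + σ²/2)T = ln(463/483) + (0.014 + 0.2²/2)·0.6667 = -0.0423 + 0.0227 = -0.0196
d₁ = -0.0196 / 0.1633 = -0.1202 → -0.12
d₂ = d₁ − σ√T = -0.1202 − 0.1633 = -0.2835 → -0.28
exp(−rT) = exp(−0.014·0.6667) = 0.9907
P = 483·0.9907·N(0.28) − 463·N(0.12) = 483·0.9907·0.6103 − 463·0.5478 = 292.0335 − 253.6314 = 38.4021

€38.40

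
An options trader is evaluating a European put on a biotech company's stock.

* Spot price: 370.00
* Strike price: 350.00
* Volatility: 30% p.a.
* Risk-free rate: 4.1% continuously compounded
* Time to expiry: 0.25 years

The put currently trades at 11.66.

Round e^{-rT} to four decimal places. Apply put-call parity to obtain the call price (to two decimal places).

35.23

e^(−rT) = e^(−0.041·0.25) = 0.9898
Put-call parity: C − P = S − K·e^(−rT) = 370 − 350·0.9898 = 370 − 346.4300 = 23.5700
C = P + (C − P) = 11.66 + (23.5700) = 35.2300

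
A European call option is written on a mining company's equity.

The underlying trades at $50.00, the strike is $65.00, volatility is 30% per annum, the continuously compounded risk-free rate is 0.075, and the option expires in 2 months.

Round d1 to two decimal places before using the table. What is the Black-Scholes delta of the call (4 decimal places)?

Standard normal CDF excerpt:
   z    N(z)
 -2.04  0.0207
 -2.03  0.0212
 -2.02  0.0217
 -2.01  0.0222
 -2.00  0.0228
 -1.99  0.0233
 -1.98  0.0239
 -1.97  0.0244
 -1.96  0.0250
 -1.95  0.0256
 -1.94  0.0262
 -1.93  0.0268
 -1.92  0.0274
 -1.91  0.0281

σ√T = 0.3·√0.1667 = 0.1225
d₁ = [ln(50/65) + (0.075 + ½·0.3²)·0.1667] / (σ√T) = (-0.2624 + 0.0200) / 0.1225 = -1.9789 ⇒ -1.98
N(d₁) = N(-1.98) = 0.0239
Δ_call = N(d₁) = 0.0239

0.0239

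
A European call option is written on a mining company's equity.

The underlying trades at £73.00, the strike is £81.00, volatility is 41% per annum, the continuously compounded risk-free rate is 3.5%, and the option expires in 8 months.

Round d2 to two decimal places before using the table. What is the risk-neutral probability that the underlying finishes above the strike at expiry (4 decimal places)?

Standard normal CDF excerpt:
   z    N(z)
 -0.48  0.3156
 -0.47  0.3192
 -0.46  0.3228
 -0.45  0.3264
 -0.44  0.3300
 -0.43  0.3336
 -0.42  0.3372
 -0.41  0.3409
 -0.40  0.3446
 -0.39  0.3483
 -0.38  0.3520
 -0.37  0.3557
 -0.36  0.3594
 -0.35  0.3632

T = 0.6667;  σ√T = 0.3348
d₁ = [ln(73/81) + (0.035 + 0.41²/2)·0.6667] / 0.3348 = [-0.1040 + 0.0794] / 0.3348 = -0.0736 ⇒ -0.07
d₂ = d₁ − σ√T = -0.0736 − 0.3348 = -0.4083 ⇒ -0.41
Risk-neutral Pr[S_T > K] = N(d₂) = N(-0.41) = 0.3409

0.3409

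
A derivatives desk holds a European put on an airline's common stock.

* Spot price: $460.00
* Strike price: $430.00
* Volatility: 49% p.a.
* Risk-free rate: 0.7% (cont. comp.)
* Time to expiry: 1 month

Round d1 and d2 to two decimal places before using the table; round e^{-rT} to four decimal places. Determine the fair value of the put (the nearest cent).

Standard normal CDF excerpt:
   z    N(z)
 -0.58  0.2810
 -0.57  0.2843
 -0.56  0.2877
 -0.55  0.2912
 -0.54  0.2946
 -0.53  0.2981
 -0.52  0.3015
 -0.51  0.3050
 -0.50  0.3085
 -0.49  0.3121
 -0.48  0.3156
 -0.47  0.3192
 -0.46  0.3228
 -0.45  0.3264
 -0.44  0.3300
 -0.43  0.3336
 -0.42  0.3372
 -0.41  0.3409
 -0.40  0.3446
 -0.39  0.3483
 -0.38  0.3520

σ√T = 0.49 × 0.2887 = 0.1415
d₁ = [ln(460/430) + (0.007 + 0.49²/2)·0.08333] / 0.1415 = [0.0674 + 0.0106] / 0.1415 = 0.5516 which rounds to 0.55
d₂ = d₁ − σ√T = 0.5516 − 0.1415 = 0.4102 which rounds to 0.41
exp(−rT) = exp(−0.007·0.08333) = 0.9994
P = 430·0.9994·N(-0.41) − 460·N(-0.55) = 430·0.9994·0.3409 − 460·0.2912 = 146.4990 − 133.9520 = 12.5470

$12.55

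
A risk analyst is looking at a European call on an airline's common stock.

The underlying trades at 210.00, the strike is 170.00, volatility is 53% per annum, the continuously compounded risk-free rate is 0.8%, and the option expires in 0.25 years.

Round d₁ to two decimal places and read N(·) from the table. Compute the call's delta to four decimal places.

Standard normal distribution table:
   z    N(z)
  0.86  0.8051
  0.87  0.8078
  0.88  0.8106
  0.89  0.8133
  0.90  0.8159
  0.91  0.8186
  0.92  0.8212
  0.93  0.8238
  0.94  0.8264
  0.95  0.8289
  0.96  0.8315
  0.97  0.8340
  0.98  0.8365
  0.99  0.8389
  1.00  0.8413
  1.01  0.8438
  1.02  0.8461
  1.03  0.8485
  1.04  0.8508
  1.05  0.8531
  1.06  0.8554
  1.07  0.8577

0.8264

σ√T = 0.53 × 0.5000 = 0.2650
ln(S/K) + (r + σ²/2)T = ln(210/170) + (0.008 + 0.53²/2)·0.25 = 0.2113 + 0.0371 = 0.2484
d₁ = 0.2484 / 0.2650 = 0.9374 which rounds to 0.94
N(d₁) = N(0.94) = 0.8264
Δ_call = N(d₁) = 0.8264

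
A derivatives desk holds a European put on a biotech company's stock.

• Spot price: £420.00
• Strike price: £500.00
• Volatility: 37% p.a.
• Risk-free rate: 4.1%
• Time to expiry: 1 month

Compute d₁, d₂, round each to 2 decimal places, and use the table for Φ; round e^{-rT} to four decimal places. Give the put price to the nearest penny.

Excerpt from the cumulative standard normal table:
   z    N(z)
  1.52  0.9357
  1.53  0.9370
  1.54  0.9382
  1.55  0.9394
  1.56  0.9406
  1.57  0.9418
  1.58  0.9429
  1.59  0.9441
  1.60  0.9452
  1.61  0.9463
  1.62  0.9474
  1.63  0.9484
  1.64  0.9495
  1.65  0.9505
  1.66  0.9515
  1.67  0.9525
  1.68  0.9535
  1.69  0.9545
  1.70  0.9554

σ√T = 0.37·√0.08333 = 0.1068
d₁ = [ln(420/500) + (0.041 + 0.37²/2)·0.08333] / 0.1068 = [-0.1744 + 0.0091] / 0.1068 = -1.5470 ≈ -1.55
d₂ = d₁ − σ√T = -1.5470 − 0.1068 = -1.6538 ≈ -1.65
exp(−rT) = exp(−0.041·0.08333) = 0.9966
P = 500·0.9966·N(1.65) − 420·N(1.55) = 500·0.9966·0.9505 − 420·0.9394 = 473.6342 − 394.5480 = 79.0862

£79.09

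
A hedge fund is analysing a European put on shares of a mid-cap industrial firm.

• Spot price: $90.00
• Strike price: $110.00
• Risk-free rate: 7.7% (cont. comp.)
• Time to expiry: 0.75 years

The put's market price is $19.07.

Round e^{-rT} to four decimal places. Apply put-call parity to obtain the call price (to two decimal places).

e^(−rT) = e^(−0.077·0.75) = 0.9439
Put-call parity: C − P = S − K·e^(−rT) = 90 − 110·0.9439 = 90 − 103.8290 = -13.8290
C = P + (C − P) = 19.07 + (-13.8290) = 5.2410

$5.24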